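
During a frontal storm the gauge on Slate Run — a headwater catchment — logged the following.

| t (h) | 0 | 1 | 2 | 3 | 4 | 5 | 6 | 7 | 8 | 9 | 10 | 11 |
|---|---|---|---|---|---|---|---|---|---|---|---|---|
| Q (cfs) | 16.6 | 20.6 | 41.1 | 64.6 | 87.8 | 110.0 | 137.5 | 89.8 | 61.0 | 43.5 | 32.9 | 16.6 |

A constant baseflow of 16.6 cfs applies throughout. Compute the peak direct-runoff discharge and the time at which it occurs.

Subtracting baseflow gives direct-runoff ordinates: 0.0, 4.0, 24.5, 48.0, 71.2, 93.4, 120.9, 73.2, 44.4, 26.9, 16.3, 0.0 cfs.
The maximum is 120.9 cfs, occurring at the reading for t = 6 h.

Q_p = 120.9 cfs at t = 6 h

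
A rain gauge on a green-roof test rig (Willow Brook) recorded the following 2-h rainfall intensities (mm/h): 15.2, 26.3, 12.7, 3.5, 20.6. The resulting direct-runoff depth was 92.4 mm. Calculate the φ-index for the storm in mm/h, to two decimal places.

Only the 4 blocks with intensity above φ contribute runoff: 15.2, 26.3, 12.7, 20.6 mm/h.
Σ(I−φ)·Δt = d  ⇒  (15.2+26.3+12.7+20.6 − 4φ)·2 = 92.4
φ = (74.80 − 92.4/2) / 4 = 7.15 mm/h.

φ ≈ 7.15 mm/h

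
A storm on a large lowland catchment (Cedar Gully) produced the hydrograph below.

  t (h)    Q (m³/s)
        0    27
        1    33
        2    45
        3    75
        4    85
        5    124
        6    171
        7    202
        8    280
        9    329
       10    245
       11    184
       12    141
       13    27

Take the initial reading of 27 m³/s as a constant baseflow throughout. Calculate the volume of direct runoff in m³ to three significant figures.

V ≈ 5.72 × 10^6 m³

Direct-runoff ordinates (Q − Q_b): 0.0, 6.0, 18.0, 48.0, 58.0, 97.0, 144.0, 175.0, 253.0, 302.0, 218.0, 157.0, 114.0, 0.0 m³/s.
ΣQ_DR = 1590 m³/s.
With Δt = 1 h = 3600 s, V = ΣQ_DR · Δt = 1590 × 3600 = 5.72 × 10^6 m³.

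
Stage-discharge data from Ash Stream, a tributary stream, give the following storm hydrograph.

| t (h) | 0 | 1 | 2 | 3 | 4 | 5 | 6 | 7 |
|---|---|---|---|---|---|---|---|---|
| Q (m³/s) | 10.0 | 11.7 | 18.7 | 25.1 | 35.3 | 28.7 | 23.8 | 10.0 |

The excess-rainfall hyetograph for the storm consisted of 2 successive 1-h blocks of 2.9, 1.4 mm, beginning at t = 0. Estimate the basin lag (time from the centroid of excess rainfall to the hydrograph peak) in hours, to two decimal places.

Centroid of excess rainfall: t_c = Σ P_i·t̄_i / ΣP_i = 0.8256 h (block centres at 0.5, 1.5 h).
Hydrograph peak occurs at t = 4 h, so basin lag t_L = 4 − 0.8256 = 3.17 h.

t_L ≈ 3.17 h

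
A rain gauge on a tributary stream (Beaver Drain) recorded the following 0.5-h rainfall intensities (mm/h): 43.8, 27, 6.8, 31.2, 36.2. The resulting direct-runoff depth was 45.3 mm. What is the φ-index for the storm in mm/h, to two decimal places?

Only the 4 blocks with intensity above φ contribute runoff: 43.8, 27, 31.2, 36.2 mm/h.
Σ(I−φ)·Δt = d  ⇒  (43.8+27+31.2+36.2 − 4φ)·0.5 = 45.3
φ = (138.2 − 45.3/0.5) / 4 = 11.90 mm/h.

φ ≈ 11.90 mm/h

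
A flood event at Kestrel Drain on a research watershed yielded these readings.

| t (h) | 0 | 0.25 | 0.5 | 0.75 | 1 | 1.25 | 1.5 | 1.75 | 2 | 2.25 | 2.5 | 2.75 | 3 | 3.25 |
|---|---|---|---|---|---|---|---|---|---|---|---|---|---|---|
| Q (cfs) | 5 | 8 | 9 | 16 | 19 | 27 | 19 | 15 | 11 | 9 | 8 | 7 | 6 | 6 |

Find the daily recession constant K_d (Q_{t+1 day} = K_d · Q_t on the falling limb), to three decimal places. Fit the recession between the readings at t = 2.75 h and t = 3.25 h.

K_d ≈ 0.001

Between t = 2.75 h and t = 3.25 h the flow falls from 7 to 6 cfs over 2×0.25 h = 0.5 h.
Per-interval ratio K = (6/7)^(1/2) = 0.9258; K_d = K^(24/0.25) = 0.001.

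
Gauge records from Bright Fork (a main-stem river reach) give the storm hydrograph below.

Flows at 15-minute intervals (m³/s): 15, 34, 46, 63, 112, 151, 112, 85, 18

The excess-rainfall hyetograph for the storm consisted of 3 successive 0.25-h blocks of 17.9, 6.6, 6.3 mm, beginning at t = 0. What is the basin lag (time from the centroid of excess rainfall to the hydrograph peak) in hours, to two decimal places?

t_L ≈ 0.97 h

Centroid of excess rainfall: t_c = Σ P_i·t̄_i / ΣP_i = 0.2808 h (block centres at 0.125, 0.375, 0.625 h).
Hydrograph peak occurs at t = 1.25 h, so basin lag t_L = 1.25 − 0.2808 = 0.97 h.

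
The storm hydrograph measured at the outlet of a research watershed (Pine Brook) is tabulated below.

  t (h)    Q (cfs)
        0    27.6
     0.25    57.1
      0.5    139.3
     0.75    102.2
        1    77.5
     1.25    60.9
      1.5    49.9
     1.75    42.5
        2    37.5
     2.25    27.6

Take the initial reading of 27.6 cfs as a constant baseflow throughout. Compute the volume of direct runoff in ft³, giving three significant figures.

V ≈ 3.11 × 10^5 ft³

Direct-runoff ordinates (Q − Q_b): 0.0, 29.5, 111.7, 74.6, 49.9, 33.3, 22.3, 14.9, 9.9, 0.0 cfs.
ΣQ_DR = 346.1 cfs.
With Δt = 0.25 h = 900 s, V = ΣQ_DR · Δt = 346.1 × 900 = 3.11 × 10^5 ft³.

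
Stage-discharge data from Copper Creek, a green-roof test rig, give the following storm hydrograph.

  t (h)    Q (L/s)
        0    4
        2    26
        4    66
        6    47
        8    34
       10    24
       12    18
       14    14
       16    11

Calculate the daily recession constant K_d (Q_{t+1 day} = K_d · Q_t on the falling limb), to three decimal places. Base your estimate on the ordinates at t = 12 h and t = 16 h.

K_d ≈ 0.052

Between t = 12 h and t = 16 h the flow falls from 18 to 11 L/s over 2×2 h = 4 h.
Per-interval ratio K = (11/18)^(1/2) = 0.7817; K_d = K^(24/2) = 0.052.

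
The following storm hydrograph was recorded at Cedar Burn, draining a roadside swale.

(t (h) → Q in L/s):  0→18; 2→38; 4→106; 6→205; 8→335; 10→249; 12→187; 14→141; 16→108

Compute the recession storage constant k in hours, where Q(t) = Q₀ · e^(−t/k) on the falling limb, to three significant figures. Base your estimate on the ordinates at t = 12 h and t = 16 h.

k ≈ 7.29 h

On the falling limb, Q drops from 187 to 108 L/s between t = 12 h and t = 16 h (Δt = 4 h).
k = −Δt / ln(Q₂/Q₁) = −4 / ln(108/187) = 7.29 h.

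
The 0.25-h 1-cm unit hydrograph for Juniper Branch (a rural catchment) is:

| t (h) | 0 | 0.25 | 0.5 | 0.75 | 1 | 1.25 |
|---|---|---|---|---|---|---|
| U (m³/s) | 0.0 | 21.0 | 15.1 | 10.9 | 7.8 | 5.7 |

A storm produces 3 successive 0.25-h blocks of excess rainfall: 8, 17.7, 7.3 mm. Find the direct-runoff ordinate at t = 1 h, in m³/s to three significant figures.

Q ≈ 36.6 m³/s

By discrete convolution, Q_j = Σ (P_i / 10 mm) · U_{j−i}.
At t = 1 h (j=4): Q = (8/10)·7.8 + (17.7/10)·10.9 + (7.3/10)·15.1 = 36.6 m³/s.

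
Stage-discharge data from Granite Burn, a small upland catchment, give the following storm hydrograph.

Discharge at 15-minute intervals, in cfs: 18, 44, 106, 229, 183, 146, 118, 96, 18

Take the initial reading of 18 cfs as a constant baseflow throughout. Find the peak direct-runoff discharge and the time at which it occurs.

Q_p = 211.0 cfs at t = 0.75 h

Subtracting baseflow gives direct-runoff ordinates: 0.0, 26.0, 88.0, 211.0, 165.0, 128.0, 100.0, 78.0, 0.0 cfs.
The maximum is 211.0 cfs, occurring at the reading for t = 0.75 h.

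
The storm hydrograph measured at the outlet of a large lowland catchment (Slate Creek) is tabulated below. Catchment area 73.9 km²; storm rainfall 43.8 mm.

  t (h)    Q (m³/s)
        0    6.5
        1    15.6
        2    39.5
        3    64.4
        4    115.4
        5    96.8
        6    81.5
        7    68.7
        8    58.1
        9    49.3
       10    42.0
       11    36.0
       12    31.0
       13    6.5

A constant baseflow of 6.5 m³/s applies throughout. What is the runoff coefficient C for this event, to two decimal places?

C ≈ 0.69

ΣQ_DR = 620.3 m³/s; V = ΣQ_DR·Δt = 2.233 × 10^6 m³.
Runoff depth d = V / A = 30.22 mm.
C = d / P = 30.22 / 43.8 = 0.69.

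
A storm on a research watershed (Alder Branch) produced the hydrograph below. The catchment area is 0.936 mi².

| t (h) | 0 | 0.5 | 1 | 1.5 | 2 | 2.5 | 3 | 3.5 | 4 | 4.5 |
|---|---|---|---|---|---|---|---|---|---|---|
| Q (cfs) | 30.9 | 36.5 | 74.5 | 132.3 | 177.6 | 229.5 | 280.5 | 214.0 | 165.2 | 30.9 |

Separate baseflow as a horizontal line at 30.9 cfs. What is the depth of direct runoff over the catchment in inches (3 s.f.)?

d ≈ 0.880 in

Direct runoff: 0.0, 5.6, 43.6, 101.4, 146.7, 198.6, 249.6, 183.1, 134.3, 0.0 cfs; ΣQ_DR = 1063 cfs.
V = ΣQ_DR · Δt = 1063 × 1800 s = 1.913 × 10^6 ft³.
Over A = 0.936 mi², depth = V / A = 0.880 in.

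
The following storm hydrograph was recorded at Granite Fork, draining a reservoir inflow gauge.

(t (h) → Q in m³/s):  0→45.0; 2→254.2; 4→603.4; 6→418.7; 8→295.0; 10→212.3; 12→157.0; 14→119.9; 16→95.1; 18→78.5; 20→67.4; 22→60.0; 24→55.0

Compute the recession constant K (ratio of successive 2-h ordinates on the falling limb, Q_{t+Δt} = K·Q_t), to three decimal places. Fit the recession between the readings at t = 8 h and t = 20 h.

Using the recession-limb readings at t = 8 h and t = 20 h: Q falls from 295.0 to 67.4 m³/s over 6 intervals.
K = (Q₂/Q₁)^(1/6) = (67.4/295.0)^(1/6) = 0.782.

K ≈ 0.782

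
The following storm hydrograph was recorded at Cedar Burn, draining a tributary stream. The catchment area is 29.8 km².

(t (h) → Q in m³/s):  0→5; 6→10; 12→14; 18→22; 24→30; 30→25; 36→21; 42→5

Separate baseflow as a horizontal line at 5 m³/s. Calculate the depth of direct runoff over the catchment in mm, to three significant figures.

d ≈ 66.7 mm

Direct runoff: 0.0, 5.0, 9.0, 17.0, 25.0, 20.0, 16.0, 0.0 m³/s; ΣQ_DR = 92.00 m³/s.
V = ΣQ_DR · Δt = 92.00 × 21600 s = 1.987 × 10^6 m³.
Over A = 29.8 km², depth = V / A = 66.7 mm.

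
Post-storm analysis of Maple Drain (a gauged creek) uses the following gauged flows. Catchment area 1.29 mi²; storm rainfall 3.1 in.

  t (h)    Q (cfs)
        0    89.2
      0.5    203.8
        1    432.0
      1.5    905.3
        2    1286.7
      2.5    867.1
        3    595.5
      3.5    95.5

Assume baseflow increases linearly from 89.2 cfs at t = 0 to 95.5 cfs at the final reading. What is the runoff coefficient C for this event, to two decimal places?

C ≈ 0.72

ΣQ_DR = 3736 cfs; V = ΣQ_DR·Δt = 6.725 × 10^6 ft³.
Runoff depth d = V / A = 2.244 in.
C = d / P = 2.244 / 3.1 = 0.72.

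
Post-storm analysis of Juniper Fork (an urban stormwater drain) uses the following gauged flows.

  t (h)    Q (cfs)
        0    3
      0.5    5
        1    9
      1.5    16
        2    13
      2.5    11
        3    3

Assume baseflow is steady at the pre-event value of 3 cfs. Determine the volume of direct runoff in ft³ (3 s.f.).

Direct-runoff ordinates (Q − Q_b): 0.0, 2.0, 6.0, 13.0, 10.0, 8.0, 0.0 cfs.
ΣQ_DR = 39.00 cfs.
With Δt = 0.5 h = 1800 s, V = ΣQ_DR · Δt = 39.00 × 1800 = 70200 ft³.

V ≈ 70200 ft³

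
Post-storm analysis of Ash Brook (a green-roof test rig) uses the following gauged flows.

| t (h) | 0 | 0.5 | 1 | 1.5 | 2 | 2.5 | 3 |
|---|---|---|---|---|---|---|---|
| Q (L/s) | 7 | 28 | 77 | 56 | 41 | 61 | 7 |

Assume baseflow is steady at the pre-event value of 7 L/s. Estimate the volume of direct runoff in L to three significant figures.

V ≈ 4.10 × 10^5 L

Direct-runoff ordinates (Q − Q_b): 0.0, 21.0, 70.0, 49.0, 34.0, 54.0, 0.0 L/s.
ΣQ_DR = 228.0 L/s.
With Δt = 0.5 h = 1800 s, V = ΣQ_DR · Δt = 228.0 × 1800 = 4.10 × 10^5 L.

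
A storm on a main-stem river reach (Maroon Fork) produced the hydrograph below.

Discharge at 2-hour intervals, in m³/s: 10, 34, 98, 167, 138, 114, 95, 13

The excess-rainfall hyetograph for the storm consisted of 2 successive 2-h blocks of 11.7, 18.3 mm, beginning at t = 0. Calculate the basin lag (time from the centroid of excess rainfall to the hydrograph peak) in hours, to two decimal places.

t_L ≈ 3.78 h

Centroid of excess rainfall: t_c = Σ P_i·t̄_i / ΣP_i = 2.2200 h (block centres at 1, 3 h).
Hydrograph peak occurs at t = 6 h, so basin lag t_L = 6 − 2.2200 = 3.78 h.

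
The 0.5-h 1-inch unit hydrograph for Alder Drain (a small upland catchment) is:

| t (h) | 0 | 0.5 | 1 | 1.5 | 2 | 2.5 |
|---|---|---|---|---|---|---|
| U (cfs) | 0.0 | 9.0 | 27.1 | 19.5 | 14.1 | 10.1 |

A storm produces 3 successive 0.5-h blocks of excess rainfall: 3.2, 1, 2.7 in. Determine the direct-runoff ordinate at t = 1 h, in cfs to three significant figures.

Q ≈ 95.7 cfs

By discrete convolution, Q_j = Σ (P_i / 1 in) · U_{j−i}.
At t = 1 h (j=2): Q = (3.2/1)·27.1 + (1/1)·9.0 + (2.7/1)·0.0 = 95.7 cfs.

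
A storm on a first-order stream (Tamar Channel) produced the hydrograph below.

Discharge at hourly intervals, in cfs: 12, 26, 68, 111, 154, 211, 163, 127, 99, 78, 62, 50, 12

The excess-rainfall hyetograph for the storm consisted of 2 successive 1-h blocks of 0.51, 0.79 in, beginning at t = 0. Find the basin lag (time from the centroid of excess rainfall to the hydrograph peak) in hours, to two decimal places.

t_L ≈ 3.89 h

Centroid of excess rainfall: t_c = Σ P_i·t̄_i / ΣP_i = 1.1077 h (block centres at 0.5, 1.5 h).
Hydrograph peak occurs at t = 5 h, so basin lag t_L = 5 − 1.1077 = 3.89 h.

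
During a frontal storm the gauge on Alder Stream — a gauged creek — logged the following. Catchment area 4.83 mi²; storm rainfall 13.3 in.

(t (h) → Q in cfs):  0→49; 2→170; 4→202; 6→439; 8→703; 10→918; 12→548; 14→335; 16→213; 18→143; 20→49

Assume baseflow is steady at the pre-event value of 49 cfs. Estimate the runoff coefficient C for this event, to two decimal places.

ΣQ_DR = 3230 cfs; V = ΣQ_DR·Δt = 2.326 × 10^7 ft³.
Runoff depth d = V / A = 2.073 in.
C = d / P = 2.073 / 13.3 = 0.16.

C ≈ 0.16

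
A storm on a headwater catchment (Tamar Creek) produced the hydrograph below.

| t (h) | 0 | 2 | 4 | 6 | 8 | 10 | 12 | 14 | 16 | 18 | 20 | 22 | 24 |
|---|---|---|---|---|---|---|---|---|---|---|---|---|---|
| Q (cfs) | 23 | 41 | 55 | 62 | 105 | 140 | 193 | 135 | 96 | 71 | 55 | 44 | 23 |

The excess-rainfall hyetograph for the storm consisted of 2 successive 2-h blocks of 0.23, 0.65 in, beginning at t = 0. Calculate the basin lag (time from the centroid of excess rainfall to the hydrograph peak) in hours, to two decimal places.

t_L ≈ 9.52 h

Centroid of excess rainfall: t_c = Σ P_i·t̄_i / ΣP_i = 2.4773 h (block centres at 1, 3 h).
Hydrograph peak occurs at t = 12 h, so basin lag t_L = 12 − 2.4773 = 9.52 h.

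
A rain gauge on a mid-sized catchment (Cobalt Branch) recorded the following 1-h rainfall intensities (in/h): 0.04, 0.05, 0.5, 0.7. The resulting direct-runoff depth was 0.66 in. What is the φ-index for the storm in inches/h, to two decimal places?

Only the 2 blocks with intensity above φ contribute runoff: 0.5, 0.7 in/h.
Σ(I−φ)·Δt = d  ⇒  (0.5+0.7 − 2φ)·1 = 0.66
φ = (1.200 − 0.66/1) / 2 = 0.27 in/h.

φ ≈ 0.27 in/h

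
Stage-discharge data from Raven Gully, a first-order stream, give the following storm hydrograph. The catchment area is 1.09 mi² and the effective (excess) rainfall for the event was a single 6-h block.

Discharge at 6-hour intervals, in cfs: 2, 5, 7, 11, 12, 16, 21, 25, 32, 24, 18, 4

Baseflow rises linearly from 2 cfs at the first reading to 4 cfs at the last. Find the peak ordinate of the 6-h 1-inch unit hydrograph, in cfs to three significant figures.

U_p ≈ 23.7 cfs

Direct runoff: 0.00, 2.82, 4.64, 8.45, 9.27, 13.09, 17.91, 21.73, 28.55, 20.36, 14.18, 0.00 cfs; ΣQ_DR = 141.0 cfs, peak = 28.55 cfs.
Runoff depth d = ΣQ_DR·Δt / A = 141.0 × 21600 / (1.09 mi²) = 1.203 in.
The 1-inch UH is the DRH scaled by (1 in)/d, so U_p = 28.55 × 1/1.203 = 23.7 cfs.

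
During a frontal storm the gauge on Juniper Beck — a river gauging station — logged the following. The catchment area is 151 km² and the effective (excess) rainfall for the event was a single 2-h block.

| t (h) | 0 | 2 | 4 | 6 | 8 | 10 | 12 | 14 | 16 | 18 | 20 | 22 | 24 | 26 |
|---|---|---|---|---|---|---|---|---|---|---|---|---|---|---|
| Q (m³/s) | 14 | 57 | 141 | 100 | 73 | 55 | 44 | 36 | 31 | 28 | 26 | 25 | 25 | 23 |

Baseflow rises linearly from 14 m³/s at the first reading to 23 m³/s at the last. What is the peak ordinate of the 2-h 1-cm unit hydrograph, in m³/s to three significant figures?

U_p ≈ 62.9 m³/s

Direct runoff: 0.00, 42.31, 125.62, 83.92, 56.23, 37.54, 25.85, 17.15, 11.46, 7.77, 5.08, 3.38, 2.69, 0.00 m³/s; ΣQ_DR = 419.0 m³/s, peak = 125.62 m³/s.
Runoff depth d = ΣQ_DR·Δt / A = 419.0 × 7200 / (151 km²) = 19.98 mm.
The 1-cm UH is the DRH scaled by (10 mm)/d, so U_p = 125.62 × 10/19.98 = 62.9 m³/s.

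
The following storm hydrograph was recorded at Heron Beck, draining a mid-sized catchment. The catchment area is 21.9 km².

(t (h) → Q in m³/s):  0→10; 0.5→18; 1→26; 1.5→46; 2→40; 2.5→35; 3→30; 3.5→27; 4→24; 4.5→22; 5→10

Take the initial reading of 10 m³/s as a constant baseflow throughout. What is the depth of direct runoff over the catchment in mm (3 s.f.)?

d ≈ 14.6 mm

Direct runoff: 0.0, 8.0, 16.0, 36.0, 30.0, 25.0, 20.0, 17.0, 14.0, 12.0, 0.0 m³/s; ΣQ_DR = 178.0 m³/s.
V = ΣQ_DR · Δt = 178.0 × 1800 s = 3.204 × 10^5 m³.
Over A = 21.9 km², depth = V / A = 14.6 mm.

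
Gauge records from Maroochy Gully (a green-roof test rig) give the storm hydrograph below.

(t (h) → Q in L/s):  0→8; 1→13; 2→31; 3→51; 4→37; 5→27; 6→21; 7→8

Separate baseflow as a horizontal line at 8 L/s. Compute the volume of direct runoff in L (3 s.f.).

V ≈ 4.75 × 10^5 L

Direct-runoff ordinates (Q − Q_b): 0.0, 5.0, 23.0, 43.0, 29.0, 19.0, 13.0, 0.0 L/s.
ΣQ_DR = 132.0 L/s.
With Δt = 1 h = 3600 s, V = ΣQ_DR · Δt = 132.0 × 3600 = 4.75 × 10^5 L.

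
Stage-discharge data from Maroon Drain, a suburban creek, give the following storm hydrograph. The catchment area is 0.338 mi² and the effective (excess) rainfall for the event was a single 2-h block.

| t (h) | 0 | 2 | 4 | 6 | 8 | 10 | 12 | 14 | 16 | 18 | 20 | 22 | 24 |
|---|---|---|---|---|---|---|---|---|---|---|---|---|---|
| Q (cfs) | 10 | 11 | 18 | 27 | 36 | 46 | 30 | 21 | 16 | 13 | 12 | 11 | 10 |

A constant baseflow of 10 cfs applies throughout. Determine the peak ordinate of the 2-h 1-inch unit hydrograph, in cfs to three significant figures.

U_p ≈ 30.0 cfs

Direct runoff: 0.0, 1.0, 8.0, 17.0, 26.0, 36.0, 20.0, 11.0, 6.0, 3.0, 2.0, 1.0, 0.0 cfs; ΣQ_DR = 131.0 cfs, peak = 36.0 cfs.
Runoff depth d = ΣQ_DR·Δt / A = 131.0 × 7200 / (0.338 mi²) = 1.201 in.
The 1-inch UH is the DRH scaled by (1 in)/d, so U_p = 36.0 × 1/1.201 = 30.0 cfs.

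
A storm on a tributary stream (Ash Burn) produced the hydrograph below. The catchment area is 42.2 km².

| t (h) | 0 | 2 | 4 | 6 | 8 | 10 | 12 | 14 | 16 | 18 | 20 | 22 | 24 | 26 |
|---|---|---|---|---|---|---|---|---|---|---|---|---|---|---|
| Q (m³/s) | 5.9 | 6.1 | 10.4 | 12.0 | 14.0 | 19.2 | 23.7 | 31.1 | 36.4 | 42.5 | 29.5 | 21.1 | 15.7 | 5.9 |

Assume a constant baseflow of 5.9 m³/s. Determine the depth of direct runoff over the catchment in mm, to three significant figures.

Direct runoff: 0.0, 0.2, 4.5, 6.1, 8.1, 13.3, 17.8, 25.2, 30.5, 36.6, 23.6, 15.2, 9.8, 0.0 m³/s; ΣQ_DR = 190.9 m³/s.
V = ΣQ_DR · Δt = 190.9 × 7200 s = 1.374 × 10^6 m³.
Over A = 42.2 km², depth = V / A = 32.6 mm.

d ≈ 32.6 mm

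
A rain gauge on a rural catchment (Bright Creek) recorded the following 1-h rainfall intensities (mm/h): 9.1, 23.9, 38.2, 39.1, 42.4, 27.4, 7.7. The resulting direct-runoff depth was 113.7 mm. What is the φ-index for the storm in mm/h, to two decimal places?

Only the 5 blocks with intensity above φ contribute runoff: 23.9, 38.2, 39.1, 42.4, 27.4 mm/h.
Σ(I−φ)·Δt = d  ⇒  (23.9+38.2+39.1+42.4+27.4 − 5φ)·1 = 113.7
φ = (171.0 − 113.7/1) / 5 = 11.46 mm/h.

φ ≈ 11.46 mm/h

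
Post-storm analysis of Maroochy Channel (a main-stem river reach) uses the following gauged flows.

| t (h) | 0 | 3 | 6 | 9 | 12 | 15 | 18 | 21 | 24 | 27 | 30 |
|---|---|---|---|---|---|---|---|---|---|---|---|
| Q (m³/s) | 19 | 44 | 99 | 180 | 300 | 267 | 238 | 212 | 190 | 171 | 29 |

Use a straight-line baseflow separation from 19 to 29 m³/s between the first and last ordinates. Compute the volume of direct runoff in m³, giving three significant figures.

Direct-runoff ordinates (Q − Q_b): 0.00, 24.00, 78.00, 158.00, 277.00, 243.00, 213.00, 186.00, 163.00, 143.00, 0.00 m³/s.
ΣQ_DR = 1485 m³/s.
With Δt = 3 h = 10800 s, V = ΣQ_DR · Δt = 1485 × 10800 = 1.60 × 10^7 m³.

V ≈ 1.60 × 10^7 m³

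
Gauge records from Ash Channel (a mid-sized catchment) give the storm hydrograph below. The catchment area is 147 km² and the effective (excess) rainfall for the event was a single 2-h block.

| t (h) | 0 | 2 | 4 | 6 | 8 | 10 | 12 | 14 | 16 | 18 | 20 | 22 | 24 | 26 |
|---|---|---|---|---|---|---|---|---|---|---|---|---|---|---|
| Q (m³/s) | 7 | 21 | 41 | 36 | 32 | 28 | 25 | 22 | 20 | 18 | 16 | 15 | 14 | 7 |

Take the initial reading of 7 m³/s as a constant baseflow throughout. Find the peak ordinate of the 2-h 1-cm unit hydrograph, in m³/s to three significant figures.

U_p ≈ 34.0 m³/s

Direct runoff: 0.0, 14.0, 34.0, 29.0, 25.0, 21.0, 18.0, 15.0, 13.0, 11.0, 9.0, 8.0, 7.0, 0.0 m³/s; ΣQ_DR = 204.0 m³/s, peak = 34.0 m³/s.
Runoff depth d = ΣQ_DR·Δt / A = 204.0 × 7200 / (147 km²) = 9.992 mm.
The 1-cm UH is the DRH scaled by (10 mm)/d, so U_p = 34.0 × 10/9.992 = 34.0 m³/s.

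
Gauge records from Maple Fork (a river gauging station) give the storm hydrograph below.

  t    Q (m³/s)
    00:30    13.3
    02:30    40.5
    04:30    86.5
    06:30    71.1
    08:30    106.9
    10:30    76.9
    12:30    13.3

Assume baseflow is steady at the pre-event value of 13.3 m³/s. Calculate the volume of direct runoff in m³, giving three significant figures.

Direct-runoff ordinates (Q − Q_b): 0.0, 27.2, 73.2, 57.8, 93.6, 63.6, 0.0 m³/s.
ΣQ_DR = 315.4 m³/s.
With Δt = 2 h = 7200 s, V = ΣQ_DR · Δt = 315.4 × 7200 = 2.27 × 10^6 m³.

V ≈ 2.27 × 10^6 m³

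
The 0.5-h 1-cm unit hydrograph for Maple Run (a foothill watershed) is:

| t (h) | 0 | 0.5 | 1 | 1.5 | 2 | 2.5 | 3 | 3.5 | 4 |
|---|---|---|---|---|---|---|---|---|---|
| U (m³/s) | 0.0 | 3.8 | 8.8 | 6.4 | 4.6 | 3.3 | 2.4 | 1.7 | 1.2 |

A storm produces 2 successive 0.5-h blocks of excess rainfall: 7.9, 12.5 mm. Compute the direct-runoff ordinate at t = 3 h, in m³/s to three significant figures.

Q ≈ 6.02 m³/s

By discrete convolution, Q_j = Σ (P_i / 10 mm) · U_{j−i}.
At t = 3 h (j=6): Q = (7.9/10)·2.4 + (12.5/10)·3.3 = 6.02 m³/s.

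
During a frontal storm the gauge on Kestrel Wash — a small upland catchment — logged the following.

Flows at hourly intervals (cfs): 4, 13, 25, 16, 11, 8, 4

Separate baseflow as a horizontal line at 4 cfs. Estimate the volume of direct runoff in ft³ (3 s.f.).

Direct-runoff ordinates (Q − Q_b): 0.0, 9.0, 21.0, 12.0, 7.0, 4.0, 0.0 cfs.
ΣQ_DR = 53.00 cfs.
With Δt = 1 h = 3600 s, V = ΣQ_DR · Δt = 53.00 × 3600 = 1.91 × 10^5 ft³.

V ≈ 1.91 × 10^5 ft³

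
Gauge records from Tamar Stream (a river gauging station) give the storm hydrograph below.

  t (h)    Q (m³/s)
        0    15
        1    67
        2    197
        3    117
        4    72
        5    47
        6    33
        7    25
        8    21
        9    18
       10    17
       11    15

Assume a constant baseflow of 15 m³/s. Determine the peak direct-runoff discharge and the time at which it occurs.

Q_p = 182.0 m³/s at t = 2 h

Subtracting baseflow gives direct-runoff ordinates: 0.0, 52.0, 182.0, 102.0, 57.0, 32.0, 18.0, 10.0, 6.0, 3.0, 2.0, 0.0 m³/s.
The maximum is 182.0 m³/s, occurring at the reading for t = 2 h.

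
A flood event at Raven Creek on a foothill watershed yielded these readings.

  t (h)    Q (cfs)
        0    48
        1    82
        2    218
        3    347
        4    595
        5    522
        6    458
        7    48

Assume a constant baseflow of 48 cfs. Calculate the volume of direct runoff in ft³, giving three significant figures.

Direct-runoff ordinates (Q − Q_b): 0.0, 34.0, 170.0, 299.0, 547.0, 474.0, 410.0, 0.0 cfs.
ΣQ_DR = 1934 cfs.
With Δt = 1 h = 3600 s, V = ΣQ_DR · Δt = 1934 × 3600 = 6.96 × 10^6 ft³.

V ≈ 6.96 × 10^6 ft³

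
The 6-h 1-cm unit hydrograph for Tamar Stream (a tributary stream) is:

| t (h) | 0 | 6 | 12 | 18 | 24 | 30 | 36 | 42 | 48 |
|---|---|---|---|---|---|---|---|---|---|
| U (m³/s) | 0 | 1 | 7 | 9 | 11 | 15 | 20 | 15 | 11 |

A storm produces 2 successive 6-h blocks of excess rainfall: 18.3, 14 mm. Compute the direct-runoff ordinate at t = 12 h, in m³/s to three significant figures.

By discrete convolution, Q_j = Σ (P_i / 10 mm) · U_{j−i}.
At t = 12 h (j=2): Q = (18.3/10)·7 + (14/10)·1 = 14.2 m³/s.

Q ≈ 14.2 m³/s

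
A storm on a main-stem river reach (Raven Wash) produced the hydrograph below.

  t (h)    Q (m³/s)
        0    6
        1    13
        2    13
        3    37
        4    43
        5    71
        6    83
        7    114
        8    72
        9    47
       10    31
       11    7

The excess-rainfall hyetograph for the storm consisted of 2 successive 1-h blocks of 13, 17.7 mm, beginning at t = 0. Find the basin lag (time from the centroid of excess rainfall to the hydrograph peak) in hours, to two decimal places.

Centroid of excess rainfall: t_c = Σ P_i·t̄_i / ΣP_i = 1.0765 h (block centres at 0.5, 1.5 h).
Hydrograph peak occurs at t = 7 h, so basin lag t_L = 7 − 1.0765 = 5.92 h.

t_L ≈ 5.92 h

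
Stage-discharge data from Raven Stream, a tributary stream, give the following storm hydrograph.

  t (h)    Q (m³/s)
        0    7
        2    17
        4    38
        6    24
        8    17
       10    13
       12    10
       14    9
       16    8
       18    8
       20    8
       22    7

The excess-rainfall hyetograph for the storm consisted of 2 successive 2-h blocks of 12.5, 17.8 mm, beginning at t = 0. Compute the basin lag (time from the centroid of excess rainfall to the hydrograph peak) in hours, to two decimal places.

t_L ≈ 1.83 h

Centroid of excess rainfall: t_c = Σ P_i·t̄_i / ΣP_i = 2.1749 h (block centres at 1, 3 h).
Hydrograph peak occurs at t = 4 h, so basin lag t_L = 4 − 2.1749 = 1.83 h.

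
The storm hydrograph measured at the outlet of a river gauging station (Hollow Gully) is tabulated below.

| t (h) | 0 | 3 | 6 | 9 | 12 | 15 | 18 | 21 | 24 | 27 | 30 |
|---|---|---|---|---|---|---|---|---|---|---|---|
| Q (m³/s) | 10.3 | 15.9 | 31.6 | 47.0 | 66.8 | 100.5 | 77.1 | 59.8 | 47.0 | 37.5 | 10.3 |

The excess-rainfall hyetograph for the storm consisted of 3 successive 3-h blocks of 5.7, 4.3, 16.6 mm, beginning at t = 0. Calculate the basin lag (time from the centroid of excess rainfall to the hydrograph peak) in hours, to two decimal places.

t_L ≈ 9.27 h

Centroid of excess rainfall: t_c = Σ P_i·t̄_i / ΣP_i = 5.7293 h (block centres at 1.5, 4.5, 7.5 h).
Hydrograph peak occurs at t = 15 h, so basin lag t_L = 15 − 5.7293 = 9.27 h.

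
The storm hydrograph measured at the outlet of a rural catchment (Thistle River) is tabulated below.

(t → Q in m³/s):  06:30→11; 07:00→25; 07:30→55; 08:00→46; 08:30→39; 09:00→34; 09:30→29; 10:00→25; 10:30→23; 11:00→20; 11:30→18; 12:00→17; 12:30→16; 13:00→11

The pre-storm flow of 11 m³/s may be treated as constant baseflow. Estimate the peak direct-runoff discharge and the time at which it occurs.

Q_p = 44.0 m³/s at t = 07:30

Subtracting baseflow gives direct-runoff ordinates: 0.0, 14.0, 44.0, 35.0, 28.0, 23.0, 18.0, 14.0, 12.0, 9.0, 7.0, 6.0, 5.0, 0.0 m³/s.
The maximum is 44.0 m³/s, occurring at the reading for t = 07:30.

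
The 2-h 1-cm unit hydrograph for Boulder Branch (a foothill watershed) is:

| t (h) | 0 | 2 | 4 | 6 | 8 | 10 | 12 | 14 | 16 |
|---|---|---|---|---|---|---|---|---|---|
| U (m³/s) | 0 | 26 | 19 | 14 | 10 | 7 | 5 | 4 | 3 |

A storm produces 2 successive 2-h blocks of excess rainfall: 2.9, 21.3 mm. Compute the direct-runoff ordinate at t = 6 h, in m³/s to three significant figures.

Q ≈ 44.5 m³/s

By discrete convolution, Q_j = Σ (P_i / 10 mm) · U_{j−i}.
At t = 6 h (j=3): Q = (2.9/10)·14 + (21.3/10)·19 = 44.5 m³/s.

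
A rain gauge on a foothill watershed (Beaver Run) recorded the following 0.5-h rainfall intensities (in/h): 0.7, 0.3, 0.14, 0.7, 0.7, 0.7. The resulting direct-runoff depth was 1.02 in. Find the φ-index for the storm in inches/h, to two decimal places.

φ ≈ 0.21 in/h

Only the 5 blocks with intensity above φ contribute runoff: 0.7, 0.3, 0.7, 0.7, 0.7 in/h.
Σ(I−φ)·Δt = d  ⇒  (0.7+0.3+0.7+0.7+0.7 − 5φ)·0.5 = 1.02
φ = (3.100 − 1.02/0.5) / 5 = 0.21 in/h.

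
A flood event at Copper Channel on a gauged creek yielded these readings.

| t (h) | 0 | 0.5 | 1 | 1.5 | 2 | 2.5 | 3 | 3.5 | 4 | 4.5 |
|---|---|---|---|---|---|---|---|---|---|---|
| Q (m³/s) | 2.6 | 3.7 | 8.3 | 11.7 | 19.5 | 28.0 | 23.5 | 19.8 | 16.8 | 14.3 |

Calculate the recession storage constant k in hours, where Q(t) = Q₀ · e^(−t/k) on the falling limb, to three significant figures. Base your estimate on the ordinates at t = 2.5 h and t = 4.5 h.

k ≈ 2.98 h

On the falling limb, Q drops from 28.0 to 14.3 m³/s between t = 2.5 h and t = 4.5 h (Δt = 2 h).
k = −Δt / ln(Q₂/Q₁) = −2 / ln(14.3/28.0) = 2.98 h.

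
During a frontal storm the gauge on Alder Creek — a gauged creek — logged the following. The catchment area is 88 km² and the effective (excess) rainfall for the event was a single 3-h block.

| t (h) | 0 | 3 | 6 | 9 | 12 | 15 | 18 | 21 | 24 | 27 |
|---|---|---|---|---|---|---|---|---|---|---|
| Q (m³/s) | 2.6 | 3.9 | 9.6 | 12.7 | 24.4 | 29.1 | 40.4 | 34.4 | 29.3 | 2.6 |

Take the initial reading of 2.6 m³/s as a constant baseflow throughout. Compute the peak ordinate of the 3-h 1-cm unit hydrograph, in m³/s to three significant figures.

U_p ≈ 18.9 m³/s

Direct runoff: 0.0, 1.3, 7.0, 10.1, 21.8, 26.5, 37.8, 31.8, 26.7, 0.0 m³/s; ΣQ_DR = 163.0 m³/s, peak = 37.8 m³/s.
Runoff depth d = ΣQ_DR·Δt / A = 163.0 × 10800 / (88 km²) = 20.00 mm.
The 1-cm UH is the DRH scaled by (10 mm)/d, so U_p = 37.8 × 10/20.00 = 18.9 m³/s.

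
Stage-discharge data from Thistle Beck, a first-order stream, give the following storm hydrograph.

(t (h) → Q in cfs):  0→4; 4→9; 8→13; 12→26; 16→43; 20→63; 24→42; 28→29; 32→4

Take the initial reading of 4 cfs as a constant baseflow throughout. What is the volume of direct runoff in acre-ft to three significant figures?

V ≈ 65.1 acre-ft

Direct-runoff ordinates (Q − Q_b): 0.0, 5.0, 9.0, 22.0, 39.0, 59.0, 38.0, 25.0, 0.0 cfs.
ΣQ_DR = 197.0 cfs.
With Δt = 4 h = 14400 s, V = ΣQ_DR · Δt = 197.0 × 14400 = 2.84 × 10^6 ft³ = 65.1 acre-ft.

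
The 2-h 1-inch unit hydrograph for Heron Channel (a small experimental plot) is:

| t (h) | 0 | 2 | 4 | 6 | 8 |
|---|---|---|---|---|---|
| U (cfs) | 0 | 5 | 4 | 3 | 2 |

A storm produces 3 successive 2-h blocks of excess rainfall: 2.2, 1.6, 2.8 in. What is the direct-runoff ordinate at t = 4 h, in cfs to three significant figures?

Q ≈ 16.8 cfs

By discrete convolution, Q_j = Σ (P_i / 1 in) · U_{j−i}.
At t = 4 h (j=2): Q = (2.2/1)·4 + (1.6/1)·5 + (2.8/1)·0 = 16.8 cfs.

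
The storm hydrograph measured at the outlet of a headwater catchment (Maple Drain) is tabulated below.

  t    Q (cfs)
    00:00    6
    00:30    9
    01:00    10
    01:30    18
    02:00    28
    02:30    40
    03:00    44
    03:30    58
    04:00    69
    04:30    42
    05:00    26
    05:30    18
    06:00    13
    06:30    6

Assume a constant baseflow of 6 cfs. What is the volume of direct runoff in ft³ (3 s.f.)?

Direct-runoff ordinates (Q − Q_b): 0.0, 3.0, 4.0, 12.0, 22.0, 34.0, 38.0, 52.0, 63.0, 36.0, 20.0, 12.0, 7.0, 0.0 cfs.
ΣQ_DR = 303.0 cfs.
With Δt = 0.5 h = 1800 s, V = ΣQ_DR · Δt = 303.0 × 1800 = 5.45 × 10^5 ft³.

V ≈ 5.45 × 10^5 ft³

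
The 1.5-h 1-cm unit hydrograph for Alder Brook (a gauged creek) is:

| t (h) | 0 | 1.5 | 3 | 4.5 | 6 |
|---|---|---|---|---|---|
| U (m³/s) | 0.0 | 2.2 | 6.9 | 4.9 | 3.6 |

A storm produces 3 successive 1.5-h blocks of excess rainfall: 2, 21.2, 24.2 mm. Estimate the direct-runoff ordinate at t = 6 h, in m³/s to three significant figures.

By discrete convolution, Q_j = Σ (P_i / 10 mm) · U_{j−i}.
At t = 6 h (j=4): Q = (2/10)·3.6 + (21.2/10)·4.9 + (24.2/10)·6.9 = 27.8 m³/s.

Q ≈ 27.8 m³/s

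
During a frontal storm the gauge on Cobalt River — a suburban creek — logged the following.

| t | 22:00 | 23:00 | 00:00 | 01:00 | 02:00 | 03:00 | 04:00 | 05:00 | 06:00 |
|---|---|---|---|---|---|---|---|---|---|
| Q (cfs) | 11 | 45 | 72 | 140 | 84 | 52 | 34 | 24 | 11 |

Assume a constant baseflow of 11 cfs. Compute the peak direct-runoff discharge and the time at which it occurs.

Q_p = 129.0 cfs at t = 01:00

Subtracting baseflow gives direct-runoff ordinates: 0.0, 34.0, 61.0, 129.0, 73.0, 41.0, 23.0, 13.0, 0.0 cfs.
The maximum is 129.0 cfs, occurring at the reading for t = 01:00.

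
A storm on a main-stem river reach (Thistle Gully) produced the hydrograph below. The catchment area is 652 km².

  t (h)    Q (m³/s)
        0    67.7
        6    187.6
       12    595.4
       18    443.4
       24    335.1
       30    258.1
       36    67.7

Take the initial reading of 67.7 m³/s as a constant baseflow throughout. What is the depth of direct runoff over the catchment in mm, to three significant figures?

Direct runoff: 0.0, 119.9, 527.7, 375.7, 267.4, 190.4, 0.0 m³/s; ΣQ_DR = 1481 m³/s.
V = ΣQ_DR · Δt = 1481 × 21600 s = 3.199 × 10^7 m³.
Over A = 652 km², depth = V / A = 49.1 mm.

d ≈ 49.1 mm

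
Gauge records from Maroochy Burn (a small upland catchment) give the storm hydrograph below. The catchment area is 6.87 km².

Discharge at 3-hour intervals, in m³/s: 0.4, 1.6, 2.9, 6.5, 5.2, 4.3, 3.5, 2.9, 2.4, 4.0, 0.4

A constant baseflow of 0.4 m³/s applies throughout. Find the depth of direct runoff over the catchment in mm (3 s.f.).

d ≈ 46.7 mm

Direct runoff: 0.0, 1.2, 2.5, 6.1, 4.8, 3.9, 3.1, 2.5, 2.0, 3.6, 0.0 m³/s; ΣQ_DR = 29.70 m³/s.
V = ΣQ_DR · Δt = 29.70 × 10800 s = 3.208 × 10^5 m³.
Over A = 6.87 km², depth = V / A = 46.7 mm.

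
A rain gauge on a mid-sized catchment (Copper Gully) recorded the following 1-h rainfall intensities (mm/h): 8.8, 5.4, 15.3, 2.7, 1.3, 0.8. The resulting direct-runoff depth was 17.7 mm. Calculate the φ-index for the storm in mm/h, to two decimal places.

Only the 3 blocks with intensity above φ contribute runoff: 8.8, 5.4, 15.3 mm/h.
Σ(I−φ)·Δt = d  ⇒  (8.8+5.4+15.3 − 3φ)·1 = 17.7
φ = (29.50 − 17.7/1) / 3 = 3.93 mm/h.

φ ≈ 3.93 mm/h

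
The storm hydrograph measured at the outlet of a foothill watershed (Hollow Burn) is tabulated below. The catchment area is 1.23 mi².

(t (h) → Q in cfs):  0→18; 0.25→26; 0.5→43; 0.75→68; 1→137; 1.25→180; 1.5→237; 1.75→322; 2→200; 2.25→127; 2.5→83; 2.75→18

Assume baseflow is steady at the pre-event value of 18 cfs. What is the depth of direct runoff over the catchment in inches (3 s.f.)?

Direct runoff: 0.0, 8.0, 25.0, 50.0, 119.0, 162.0, 219.0, 304.0, 182.0, 109.0, 65.0, 0.0 cfs; ΣQ_DR = 1243 cfs.
V = ΣQ_DR · Δt = 1243 × 900 s = 1.119 × 10^6 ft³.
Over A = 1.23 mi², depth = V / A = 0.391 in.

d ≈ 0.391 in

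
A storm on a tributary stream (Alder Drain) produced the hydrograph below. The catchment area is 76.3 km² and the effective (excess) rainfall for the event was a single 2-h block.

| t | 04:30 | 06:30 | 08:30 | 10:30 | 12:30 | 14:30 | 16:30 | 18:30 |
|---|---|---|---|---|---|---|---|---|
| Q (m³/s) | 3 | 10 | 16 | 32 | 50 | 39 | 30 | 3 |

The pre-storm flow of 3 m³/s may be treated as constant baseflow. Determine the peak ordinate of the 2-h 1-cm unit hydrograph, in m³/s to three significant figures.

Direct runoff: 0.0, 7.0, 13.0, 29.0, 47.0, 36.0, 27.0, 0.0 m³/s; ΣQ_DR = 159.0 m³/s, peak = 47.0 m³/s.
Runoff depth d = ΣQ_DR·Δt / A = 159.0 × 7200 / (76.3 km²) = 15.00 mm.
The 1-cm UH is the DRH scaled by (10 mm)/d, so U_p = 47.0 × 10/15.00 = 31.3 m³/s.

U_p ≈ 31.3 m³/s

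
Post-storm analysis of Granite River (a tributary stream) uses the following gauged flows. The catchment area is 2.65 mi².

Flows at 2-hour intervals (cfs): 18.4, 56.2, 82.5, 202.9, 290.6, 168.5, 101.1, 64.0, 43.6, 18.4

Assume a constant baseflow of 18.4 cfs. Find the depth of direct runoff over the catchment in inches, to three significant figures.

Direct runoff: 0.0, 37.8, 64.1, 184.5, 272.2, 150.1, 82.7, 45.6, 25.2, 0.0 cfs; ΣQ_DR = 862.2 cfs.
V = ΣQ_DR · Δt = 862.2 × 7200 s = 6.208 × 10^6 ft³.
Over A = 2.65 mi², depth = V / A = 1.01 in.

d ≈ 1.01 in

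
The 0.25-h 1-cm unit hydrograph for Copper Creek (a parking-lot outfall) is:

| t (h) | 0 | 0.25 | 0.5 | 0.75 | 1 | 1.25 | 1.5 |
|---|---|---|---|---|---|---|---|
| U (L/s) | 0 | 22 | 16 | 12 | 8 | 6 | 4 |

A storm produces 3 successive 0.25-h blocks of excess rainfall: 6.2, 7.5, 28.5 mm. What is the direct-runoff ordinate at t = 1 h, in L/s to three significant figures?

By discrete convolution, Q_j = Σ (P_i / 10 mm) · U_{j−i}.
At t = 1 h (j=4): Q = (6.2/10)·8 + (7.5/10)·12 + (28.5/10)·16 = 59.6 L/s.

Q ≈ 59.6 L/s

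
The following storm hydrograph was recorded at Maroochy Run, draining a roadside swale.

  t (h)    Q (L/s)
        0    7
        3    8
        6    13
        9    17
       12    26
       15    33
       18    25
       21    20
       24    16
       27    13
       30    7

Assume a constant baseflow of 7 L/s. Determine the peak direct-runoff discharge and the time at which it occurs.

Subtracting baseflow gives direct-runoff ordinates: 0.0, 1.0, 6.0, 10.0, 19.0, 26.0, 18.0, 13.0, 9.0, 6.0, 0.0 L/s.
The maximum is 26.0 L/s, occurring at the reading for t = 15 h.

Q_p = 26.0 L/s at t = 15 h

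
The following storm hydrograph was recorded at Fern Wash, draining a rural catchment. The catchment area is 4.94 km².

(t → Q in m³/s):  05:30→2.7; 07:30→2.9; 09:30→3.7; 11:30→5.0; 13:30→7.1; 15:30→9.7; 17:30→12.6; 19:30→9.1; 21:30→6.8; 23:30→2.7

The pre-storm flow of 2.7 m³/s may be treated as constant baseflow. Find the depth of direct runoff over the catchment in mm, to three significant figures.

d ≈ 51.4 mm

Direct runoff: 0.0, 0.2, 1.0, 2.3, 4.4, 7.0, 9.9, 6.4, 4.1, 0.0 m³/s; ΣQ_DR = 35.30 m³/s.
V = ΣQ_DR · Δt = 35.30 × 7200 s = 2.542 × 10^5 m³.
Over A = 4.94 km², depth = V / A = 51.4 mm.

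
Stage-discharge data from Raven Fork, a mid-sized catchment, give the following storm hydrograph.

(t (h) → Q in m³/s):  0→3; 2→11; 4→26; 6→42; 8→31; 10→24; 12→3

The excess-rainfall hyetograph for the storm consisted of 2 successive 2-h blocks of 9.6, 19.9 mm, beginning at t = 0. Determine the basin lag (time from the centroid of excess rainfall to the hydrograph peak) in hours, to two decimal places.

t_L ≈ 3.65 h

Centroid of excess rainfall: t_c = Σ P_i·t̄_i / ΣP_i = 2.3492 h (block centres at 1, 3 h).
Hydrograph peak occurs at t = 6 h, so basin lag t_L = 6 − 2.3492 = 3.65 h.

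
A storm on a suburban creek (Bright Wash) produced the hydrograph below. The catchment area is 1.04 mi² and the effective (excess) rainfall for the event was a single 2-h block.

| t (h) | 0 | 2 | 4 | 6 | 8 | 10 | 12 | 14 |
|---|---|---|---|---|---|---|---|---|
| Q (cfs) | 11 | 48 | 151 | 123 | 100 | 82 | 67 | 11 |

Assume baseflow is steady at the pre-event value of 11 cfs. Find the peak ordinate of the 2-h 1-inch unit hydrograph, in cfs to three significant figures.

Direct runoff: 0.0, 37.0, 140.0, 112.0, 89.0, 71.0, 56.0, 0.0 cfs; ΣQ_DR = 505.0 cfs, peak = 140.0 cfs.
Runoff depth d = ΣQ_DR·Δt / A = 505.0 × 7200 / (1.04 mi²) = 1.505 in.
The 1-inch UH is the DRH scaled by (1 in)/d, so U_p = 140.0 × 1/1.505 = 93.0 cfs.

U_p ≈ 93.0 cfs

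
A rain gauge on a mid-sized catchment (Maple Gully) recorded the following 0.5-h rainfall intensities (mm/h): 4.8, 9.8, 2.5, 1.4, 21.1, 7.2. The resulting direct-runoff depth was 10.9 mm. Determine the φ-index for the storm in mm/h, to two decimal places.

φ ≈ 5.43 mm/h

Only the 3 blocks with intensity above φ contribute runoff: 9.8, 21.1, 7.2 mm/h.
Σ(I−φ)·Δt = d  ⇒  (9.8+21.1+7.2 − 3φ)·0.5 = 10.9
φ = (38.10 − 10.9/0.5) / 3 = 5.43 mm/h.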